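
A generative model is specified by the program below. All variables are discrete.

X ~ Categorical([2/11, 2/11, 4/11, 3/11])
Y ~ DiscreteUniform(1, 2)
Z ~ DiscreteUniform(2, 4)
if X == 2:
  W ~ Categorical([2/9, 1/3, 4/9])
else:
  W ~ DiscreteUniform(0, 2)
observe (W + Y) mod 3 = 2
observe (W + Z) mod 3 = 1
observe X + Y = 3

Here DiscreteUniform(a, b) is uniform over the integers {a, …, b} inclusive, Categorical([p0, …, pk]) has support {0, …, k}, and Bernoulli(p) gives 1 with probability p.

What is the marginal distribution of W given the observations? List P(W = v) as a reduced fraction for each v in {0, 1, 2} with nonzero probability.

P(W=0) = 1/3, P(W=1) = 2/3

Enumerate traces; 2 have nonzero weight after conditioning:
  (X=1, Y=2, Z=4, W=0) weight 1/99
  (X=2, Y=1, Z=3, W=1) weight 2/99
Group by W:
  weight(W=0) = 1/99
  weight(W=1) = 2/99
Total weight = 1/99 + 2/99 = 1/33
P(W=0 | obs) = 1/99 / 1/33 = 1/3
P(W=1 | obs) = 2/99 / 1/33 = 2/3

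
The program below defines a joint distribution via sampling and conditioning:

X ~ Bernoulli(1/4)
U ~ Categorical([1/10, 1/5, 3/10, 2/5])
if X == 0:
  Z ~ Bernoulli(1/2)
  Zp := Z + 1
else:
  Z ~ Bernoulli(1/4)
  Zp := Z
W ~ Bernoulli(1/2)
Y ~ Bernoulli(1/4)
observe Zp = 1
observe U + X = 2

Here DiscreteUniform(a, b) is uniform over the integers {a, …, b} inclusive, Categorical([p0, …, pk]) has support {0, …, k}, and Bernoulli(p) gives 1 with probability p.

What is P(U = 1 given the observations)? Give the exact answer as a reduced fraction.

Enumerate traces; 8 have nonzero weight after conditioning:
  (X=0, U=2, Z=0, W=0, Y=0) weight 27/640
  (X=0, U=2, Z=0, W=0, Y=1) weight 9/640
  (X=0, U=2, Z=0, W=1, Y=0) weight 27/640
  (X=0, U=2, Z=0, W=1, Y=1) weight 9/640
  (X=1, U=1, Z=1, W=0, Y=0) weight 3/640
  (X=1, U=1, Z=1, W=0, Y=1) weight 1/640
  (X=1, U=1, Z=1, W=1, Y=0) weight 3/640
  (X=1, U=1, Z=1, W=1, Y=1) weight 1/640
Group by U:
  weight(U=1) = 1/80
  weight(U=2) = 9/80
Total weight = 1/80 + 9/80 = 1/8
P(U=1 | obs) = 1/80 / 1/8 = 1/10
P(U=2 | obs) = 9/80 / 1/8 = 9/10

P(U = 1 | obs) = 1/10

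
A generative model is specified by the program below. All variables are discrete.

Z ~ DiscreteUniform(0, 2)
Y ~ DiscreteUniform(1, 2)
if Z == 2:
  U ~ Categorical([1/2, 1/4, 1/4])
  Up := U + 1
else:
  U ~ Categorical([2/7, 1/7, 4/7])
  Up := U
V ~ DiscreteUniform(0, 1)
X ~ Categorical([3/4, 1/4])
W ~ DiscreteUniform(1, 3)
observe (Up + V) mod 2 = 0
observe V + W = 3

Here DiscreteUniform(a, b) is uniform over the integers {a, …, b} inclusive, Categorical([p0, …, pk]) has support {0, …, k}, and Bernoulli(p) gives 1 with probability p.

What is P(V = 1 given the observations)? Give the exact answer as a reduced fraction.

Enumerate traces; 36 have nonzero weight after conditioning:
  (Z=0, Y=1, U=0, V=0, X=0, W=3) weight 1/168
  (Z=0, Y=1, U=0, V=0, X=1, W=3) weight 1/504
  (Z=0, Y=1, U=1, V=1, X=0, W=2) weight 1/336
  (Z=0, Y=1, U=1, V=1, X=1, W=2) weight 1/1008
  (Z=0, Y=1, U=2, V=0, X=0, W=3) weight 1/84
  (Z=0, Y=1, U=2, V=0, X=1, W=3) weight 1/252
  (Z=0, Y=2, U=0, V=0, X=0, W=3) weight 1/168
  (Z=0, Y=2, U=0, V=0, X=1, W=3) weight 1/504
  … 28 more
Group by V:
  weight(V=0) = 55/504
  weight(V=1) = 29/504
Total weight = 55/504 + 29/504 = 1/6
P(V=0 | obs) = 55/504 / 1/6 = 55/84
P(V=1 | obs) = 29/504 / 1/6 = 29/84

P(V = 1 | obs) = 29/84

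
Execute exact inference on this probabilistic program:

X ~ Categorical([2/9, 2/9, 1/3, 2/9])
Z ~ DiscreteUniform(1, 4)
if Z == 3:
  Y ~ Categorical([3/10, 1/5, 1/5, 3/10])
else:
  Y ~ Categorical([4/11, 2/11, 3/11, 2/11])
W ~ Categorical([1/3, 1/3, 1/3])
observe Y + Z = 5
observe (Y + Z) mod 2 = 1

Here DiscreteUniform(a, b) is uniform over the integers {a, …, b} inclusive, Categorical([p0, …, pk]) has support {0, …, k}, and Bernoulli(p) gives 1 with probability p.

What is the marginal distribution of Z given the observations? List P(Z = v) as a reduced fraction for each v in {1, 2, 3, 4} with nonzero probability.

P(Z=2) = 10/31, P(Z=3) = 11/31, P(Z=4) = 10/31

Enumerate traces; 36 have nonzero weight after conditioning:
  (X=0, Z=2, Y=3, W=0) weight 1/297
  (X=0, Z=2, Y=3, W=1) weight 1/297
  (X=0, Z=2, Y=3, W=2) weight 1/297
  (X=0, Z=3, Y=2, W=0) weight 1/270
  (X=0, Z=3, Y=2, W=1) weight 1/270
  (X=0, Z=3, Y=2, W=2) weight 1/270
  (X=0, Z=4, Y=1, W=0) weight 1/297
  (X=0, Z=4, Y=1, W=1) weight 1/297
  … 28 more
Group by Z:
  weight(Z=2) = 1/22
  weight(Z=3) = 1/20
  weight(Z=4) = 1/22
Total weight = 1/22 + 1/20 + 1/22 = 31/220
P(Z=2 | obs) = 1/22 / 31/220 = 10/31
P(Z=3 | obs) = 1/20 / 31/220 = 11/31
P(Z=4 | obs) = 1/22 / 31/220 = 10/31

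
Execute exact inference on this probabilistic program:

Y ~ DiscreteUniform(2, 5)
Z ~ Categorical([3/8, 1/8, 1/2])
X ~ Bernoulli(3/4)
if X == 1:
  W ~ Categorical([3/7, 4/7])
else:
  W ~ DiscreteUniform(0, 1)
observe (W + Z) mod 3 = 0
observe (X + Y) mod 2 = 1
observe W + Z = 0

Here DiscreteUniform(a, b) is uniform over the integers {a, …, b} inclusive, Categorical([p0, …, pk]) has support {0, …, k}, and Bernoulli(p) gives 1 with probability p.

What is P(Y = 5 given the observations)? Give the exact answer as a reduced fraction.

Enumerate traces; 4 have nonzero weight after conditioning:
  (Y=2, Z=0, X=1, W=0) weight 27/896
  (Y=3, Z=0, X=0, W=0) weight 3/256
  (Y=4, Z=0, X=1, W=0) weight 27/896
  (Y=5, Z=0, X=0, W=0) weight 3/256
Group by Y:
  weight(Y=2) = 27/896
  weight(Y=3) = 3/256
  weight(Y=4) = 27/896
  weight(Y=5) = 3/256
Total weight = 27/896 + 3/256 + 27/896 + 3/256 = 75/896
P(Y=2 | obs) = 27/896 / 75/896 = 9/25
P(Y=3 | obs) = 3/256 / 75/896 = 7/50
P(Y=4 | obs) = 27/896 / 75/896 = 9/25
P(Y=5 | obs) = 3/256 / 75/896 = 7/50

P(Y = 5 | obs) = 7/50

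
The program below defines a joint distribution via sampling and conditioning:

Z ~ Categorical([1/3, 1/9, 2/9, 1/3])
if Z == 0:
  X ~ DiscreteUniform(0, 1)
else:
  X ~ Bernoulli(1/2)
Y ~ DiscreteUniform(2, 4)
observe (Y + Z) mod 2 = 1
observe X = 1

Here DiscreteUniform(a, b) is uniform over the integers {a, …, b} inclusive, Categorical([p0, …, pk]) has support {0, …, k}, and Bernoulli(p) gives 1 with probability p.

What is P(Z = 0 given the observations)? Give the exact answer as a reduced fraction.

Enumerate traces; 6 have nonzero weight after conditioning:
  (Z=0, X=1, Y=3) weight 1/18
  (Z=1, X=1, Y=2) weight 1/54
  (Z=1, X=1, Y=4) weight 1/54
  (Z=2, X=1, Y=3) weight 1/27
  (Z=3, X=1, Y=2) weight 1/18
  (Z=3, X=1, Y=4) weight 1/18
Group by Z:
  weight(Z=0) = 1/18
  weight(Z=1) = 1/27
  weight(Z=2) = 1/27
  weight(Z=3) = 1/9
Total weight = 1/18 + 1/27 + 1/27 + 1/9 = 13/54
P(Z=0 | obs) = 1/18 / 13/54 = 3/13
P(Z=1 | obs) = 1/27 / 13/54 = 2/13
P(Z=2 | obs) = 1/27 / 13/54 = 2/13
P(Z=3 | obs) = 1/9 / 13/54 = 6/13

P(Z = 0 | obs) = 3/13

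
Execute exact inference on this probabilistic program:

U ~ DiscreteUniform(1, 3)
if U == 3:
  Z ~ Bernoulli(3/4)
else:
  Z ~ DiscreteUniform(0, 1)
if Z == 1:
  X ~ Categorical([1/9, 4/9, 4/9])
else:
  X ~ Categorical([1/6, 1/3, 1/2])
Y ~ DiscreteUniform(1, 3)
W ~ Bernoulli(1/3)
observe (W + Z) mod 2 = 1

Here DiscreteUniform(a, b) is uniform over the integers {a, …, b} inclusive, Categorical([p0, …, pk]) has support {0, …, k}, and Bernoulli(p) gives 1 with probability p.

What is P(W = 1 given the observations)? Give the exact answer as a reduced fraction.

Enumerate traces; 54 have nonzero weight after conditioning:
  (U=1, Z=0, X=0, Y=1, W=1) weight 1/324
  (U=1, Z=0, X=0, Y=2, W=1) weight 1/324
  (U=1, Z=0, X=0, Y=3, W=1) weight 1/324
  (U=1, Z=0, X=1, Y=1, W=1) weight 1/162
  (U=1, Z=0, X=1, Y=2, W=1) weight 1/162
  (U=1, Z=0, X=1, Y=3, W=1) weight 1/162
  (U=1, Z=0, X=2, Y=1, W=1) weight 1/108
  (U=1, Z=0, X=2, Y=2, W=1) weight 1/108
  (U=1, Z=1, X=0, Y=1, W=0) weight 1/243
  … 45 more
Group by W:
  weight(W=0) = 7/18
  weight(W=1) = 5/36
Total weight = 7/18 + 5/36 = 19/36
P(W=0 | obs) = 7/18 / 19/36 = 14/19
P(W=1 | obs) = 5/36 / 19/36 = 5/19

P(W = 1 | obs) = 5/19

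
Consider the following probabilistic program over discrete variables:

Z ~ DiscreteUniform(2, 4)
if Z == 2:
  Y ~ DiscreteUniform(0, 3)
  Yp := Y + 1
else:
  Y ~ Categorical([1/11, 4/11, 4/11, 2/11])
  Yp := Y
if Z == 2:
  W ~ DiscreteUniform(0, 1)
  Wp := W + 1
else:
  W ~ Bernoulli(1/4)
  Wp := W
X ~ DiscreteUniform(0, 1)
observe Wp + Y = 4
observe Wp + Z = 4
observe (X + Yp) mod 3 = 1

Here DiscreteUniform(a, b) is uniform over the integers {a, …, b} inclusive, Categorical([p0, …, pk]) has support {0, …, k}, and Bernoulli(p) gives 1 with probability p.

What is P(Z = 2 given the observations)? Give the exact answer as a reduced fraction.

P(Z = 2 | obs) = 11/15

Enumerate traces; 2 have nonzero weight after conditioning:
  (Z=2, Y=2, W=1, X=1) weight 1/48
  (Z=3, Y=3, W=1, X=1) weight 1/132
Group by Z:
  weight(Z=2) = 1/48
  weight(Z=3) = 1/132
Total weight = 1/48 + 1/132 = 5/176
P(Z=2 | obs) = 1/48 / 5/176 = 11/15
P(Z=3 | obs) = 1/132 / 5/176 = 4/15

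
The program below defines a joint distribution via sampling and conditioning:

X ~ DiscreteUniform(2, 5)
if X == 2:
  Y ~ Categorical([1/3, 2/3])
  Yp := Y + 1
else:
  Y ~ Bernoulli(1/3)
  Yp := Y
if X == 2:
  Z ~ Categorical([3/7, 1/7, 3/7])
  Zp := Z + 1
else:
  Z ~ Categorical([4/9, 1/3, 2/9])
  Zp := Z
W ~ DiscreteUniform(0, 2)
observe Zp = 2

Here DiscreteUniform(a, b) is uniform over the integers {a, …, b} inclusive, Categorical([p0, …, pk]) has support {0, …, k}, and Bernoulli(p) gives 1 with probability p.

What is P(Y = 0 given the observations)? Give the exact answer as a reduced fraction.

P(Y = 0 | obs) = 31/51

Enumerate traces; 24 have nonzero weight after conditioning:
  (X=2, Y=0, Z=1, W=0) weight 1/252
  (X=2, Y=0, Z=1, W=1) weight 1/252
  (X=2, Y=0, Z=1, W=2) weight 1/252
  (X=2, Y=1, Z=1, W=0) weight 1/126
  (X=2, Y=1, Z=1, W=1) weight 1/126
  (X=2, Y=1, Z=1, W=2) weight 1/126
  (X=3, Y=0, Z=2, W=0) weight 1/81
  (X=3, Y=0, Z=2, W=1) weight 1/81
  … 16 more
Group by Y:
  weight(Y=0) = 31/252
  weight(Y=1) = 5/63
Total weight = 31/252 + 5/63 = 17/84
P(Y=0 | obs) = 31/252 / 17/84 = 31/51
P(Y=1 | obs) = 5/63 / 17/84 = 20/51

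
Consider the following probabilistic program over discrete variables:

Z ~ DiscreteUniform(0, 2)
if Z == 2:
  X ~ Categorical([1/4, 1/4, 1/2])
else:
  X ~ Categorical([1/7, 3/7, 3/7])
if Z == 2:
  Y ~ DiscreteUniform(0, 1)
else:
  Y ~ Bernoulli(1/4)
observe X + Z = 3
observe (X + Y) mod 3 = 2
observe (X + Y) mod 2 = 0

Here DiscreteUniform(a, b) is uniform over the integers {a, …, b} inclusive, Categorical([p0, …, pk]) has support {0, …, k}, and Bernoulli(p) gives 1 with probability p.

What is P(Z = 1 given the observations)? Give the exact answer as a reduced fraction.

P(Z = 1 | obs) = 18/25

Enumerate traces; 2 have nonzero weight after conditioning:
  (Z=1, X=2, Y=0) weight 3/28
  (Z=2, X=1, Y=1) weight 1/24
Group by Z:
  weight(Z=1) = 3/28
  weight(Z=2) = 1/24
Total weight = 3/28 + 1/24 = 25/168
P(Z=1 | obs) = 3/28 / 25/168 = 18/25
P(Z=2 | obs) = 1/24 / 25/168 = 7/25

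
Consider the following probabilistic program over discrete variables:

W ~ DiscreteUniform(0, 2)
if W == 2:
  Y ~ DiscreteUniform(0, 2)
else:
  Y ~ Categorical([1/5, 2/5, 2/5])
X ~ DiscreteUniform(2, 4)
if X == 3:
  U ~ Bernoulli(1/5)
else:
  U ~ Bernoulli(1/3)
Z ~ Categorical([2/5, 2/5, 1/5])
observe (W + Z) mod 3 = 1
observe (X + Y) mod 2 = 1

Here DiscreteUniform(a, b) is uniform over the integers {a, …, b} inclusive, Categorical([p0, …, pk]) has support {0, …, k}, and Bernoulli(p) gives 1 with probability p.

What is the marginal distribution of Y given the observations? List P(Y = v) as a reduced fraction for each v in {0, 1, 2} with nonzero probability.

Enumerate traces; 24 have nonzero weight after conditioning:
  (W=0, Y=0, X=3, U=0, Z=1) weight 8/1125
  (W=0, Y=0, X=3, U=1, Z=1) weight 2/1125
  (W=0, Y=1, X=2, U=0, Z=1) weight 8/675
  (W=0, Y=1, X=2, U=1, Z=1) weight 4/675
  (W=0, Y=1, X=4, U=0, Z=1) weight 8/675
  (W=0, Y=1, X=4, U=1, Z=1) weight 4/675
  (W=0, Y=2, X=3, U=0, Z=1) weight 16/1125
  (W=0, Y=2, X=3, U=1, Z=1) weight 4/1125
  … 16 more
Group by Y:
  weight(Y=0) = 17/675
  weight(Y=1) = 58/675
  weight(Y=2) = 29/675
Total weight = 17/675 + 58/675 + 29/675 = 104/675
P(Y=0 | obs) = 17/675 / 104/675 = 17/104
P(Y=1 | obs) = 58/675 / 104/675 = 29/52
P(Y=2 | obs) = 29/675 / 104/675 = 29/104

P(Y=0) = 17/104, P(Y=1) = 29/52, P(Y=2) = 29/104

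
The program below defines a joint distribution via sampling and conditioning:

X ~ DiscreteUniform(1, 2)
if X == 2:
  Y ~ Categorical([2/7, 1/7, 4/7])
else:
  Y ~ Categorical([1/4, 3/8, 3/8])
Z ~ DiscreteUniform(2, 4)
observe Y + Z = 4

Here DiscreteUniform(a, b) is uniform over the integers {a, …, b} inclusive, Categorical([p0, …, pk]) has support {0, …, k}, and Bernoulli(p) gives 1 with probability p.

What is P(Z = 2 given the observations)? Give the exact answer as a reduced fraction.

P(Z = 2 | obs) = 53/112

Enumerate traces; 6 have nonzero weight after conditioning:
  (X=1, Y=0, Z=4) weight 1/24
  (X=1, Y=1, Z=3) weight 1/16
  (X=1, Y=2, Z=2) weight 1/16
  (X=2, Y=0, Z=4) weight 1/21
  (X=2, Y=1, Z=3) weight 1/42
  (X=2, Y=2, Z=2) weight 2/21
Group by Z:
  weight(Z=2) = 53/336
  weight(Z=3) = 29/336
  weight(Z=4) = 5/56
Total weight = 53/336 + 29/336 + 5/56 = 1/3
P(Z=2 | obs) = 53/336 / 1/3 = 53/112
P(Z=3 | obs) = 29/336 / 1/3 = 29/112
P(Z=4 | obs) = 5/56 / 1/3 = 15/56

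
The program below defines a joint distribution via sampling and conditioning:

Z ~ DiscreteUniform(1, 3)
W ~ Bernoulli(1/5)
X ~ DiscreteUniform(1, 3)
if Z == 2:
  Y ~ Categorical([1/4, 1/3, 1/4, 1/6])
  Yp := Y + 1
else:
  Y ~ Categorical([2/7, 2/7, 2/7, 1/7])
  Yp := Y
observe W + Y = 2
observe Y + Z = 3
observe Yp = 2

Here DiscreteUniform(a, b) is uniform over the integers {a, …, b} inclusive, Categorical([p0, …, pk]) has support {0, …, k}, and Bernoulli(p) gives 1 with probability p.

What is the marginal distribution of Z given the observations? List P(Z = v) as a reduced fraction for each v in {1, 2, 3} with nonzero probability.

Enumerate traces; 6 have nonzero weight after conditioning:
  (Z=1, W=0, X=1, Y=2) weight 8/315
  (Z=1, W=0, X=2, Y=2) weight 8/315
  (Z=1, W=0, X=3, Y=2) weight 8/315
  (Z=2, W=1, X=1, Y=1) weight 1/135
  (Z=2, W=1, X=2, Y=1) weight 1/135
  (Z=2, W=1, X=3, Y=1) weight 1/135
Group by Z:
  weight(Z=1) = 8/105
  weight(Z=2) = 1/45
Total weight = 8/105 + 1/45 = 31/315
P(Z=1 | obs) = 8/105 / 31/315 = 24/31
P(Z=2 | obs) = 1/45 / 31/315 = 7/31

P(Z=1) = 24/31, P(Z=2) = 7/31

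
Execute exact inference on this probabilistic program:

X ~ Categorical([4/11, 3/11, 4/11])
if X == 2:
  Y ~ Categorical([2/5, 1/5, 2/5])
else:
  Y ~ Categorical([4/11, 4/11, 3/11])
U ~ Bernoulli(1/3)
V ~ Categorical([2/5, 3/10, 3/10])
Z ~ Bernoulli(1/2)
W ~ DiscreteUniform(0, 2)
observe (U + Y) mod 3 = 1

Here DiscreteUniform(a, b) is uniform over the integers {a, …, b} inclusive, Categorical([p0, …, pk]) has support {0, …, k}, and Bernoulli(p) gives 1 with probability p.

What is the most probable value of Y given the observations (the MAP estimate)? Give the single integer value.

argmax_v P(Y = v | obs) = 1

Enumerate traces; 108 have nonzero weight after conditioning:
  (X=0, Y=0, U=1, V=0, Z=0, W=0) weight 16/5445
  (X=0, Y=0, U=1, V=0, Z=0, W=1) weight 16/5445
  (X=0, Y=0, U=1, V=0, Z=0, W=2) weight 16/5445
  (X=0, Y=0, U=1, V=0, Z=1, W=0) weight 16/5445
  (X=0, Y=0, U=1, V=0, Z=1, W=1) weight 16/5445
  (X=0, Y=0, U=1, V=0, Z=1, W=2) weight 16/5445
  (X=0, Y=0, U=1, V=1, Z=0, W=0) weight 4/1815
  (X=0, Y=0, U=1, V=1, Z=0, W=1) weight 4/1815
  (X=0, Y=1, U=0, V=0, Z=0, W=0) weight 32/5445
  … 99 more
Group by Y:
  weight(Y=0) = 76/605
  weight(Y=1) = 368/1815
Total weight = 76/605 + 368/1815 = 596/1815
P(Y=0 | obs) = 76/605 / 596/1815 = 57/149
P(Y=1 | obs) = 368/1815 / 596/1815 = 92/149
argmax = 1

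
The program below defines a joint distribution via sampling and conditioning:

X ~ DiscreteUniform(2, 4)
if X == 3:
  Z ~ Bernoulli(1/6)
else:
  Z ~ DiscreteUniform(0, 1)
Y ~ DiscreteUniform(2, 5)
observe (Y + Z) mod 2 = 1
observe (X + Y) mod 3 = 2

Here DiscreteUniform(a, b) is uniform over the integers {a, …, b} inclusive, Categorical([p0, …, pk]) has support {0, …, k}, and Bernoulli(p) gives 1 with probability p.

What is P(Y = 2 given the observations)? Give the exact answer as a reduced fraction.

P(Y = 2 | obs) = 1/12

Enumerate traces; 4 have nonzero weight after conditioning:
  (X=2, Z=0, Y=3) weight 1/24
  (X=3, Z=0, Y=5) weight 5/72
  (X=3, Z=1, Y=2) weight 1/72
  (X=4, Z=1, Y=4) weight 1/24
Group by Y:
  weight(Y=2) = 1/72
  weight(Y=3) = 1/24
  weight(Y=4) = 1/24
  weight(Y=5) = 5/72
Total weight = 1/72 + 1/24 + 1/24 + 5/72 = 1/6
P(Y=2 | obs) = 1/72 / 1/6 = 1/12
P(Y=3 | obs) = 1/24 / 1/6 = 1/4
P(Y=4 | obs) = 1/24 / 1/6 = 1/4
P(Y=5 | obs) = 5/72 / 1/6 = 5/12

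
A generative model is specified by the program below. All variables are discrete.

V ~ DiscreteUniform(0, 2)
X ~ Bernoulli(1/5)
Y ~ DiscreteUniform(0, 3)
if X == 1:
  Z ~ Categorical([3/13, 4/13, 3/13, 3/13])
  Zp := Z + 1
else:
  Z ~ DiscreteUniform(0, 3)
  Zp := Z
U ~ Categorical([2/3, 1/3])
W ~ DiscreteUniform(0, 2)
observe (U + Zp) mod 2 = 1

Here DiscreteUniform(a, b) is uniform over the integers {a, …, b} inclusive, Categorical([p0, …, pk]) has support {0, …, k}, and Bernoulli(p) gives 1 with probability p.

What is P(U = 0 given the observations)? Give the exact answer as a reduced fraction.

Enumerate traces; 288 have nonzero weight after conditioning:
  (V=0, X=0, Y=0, Z=0, U=1, W=0) weight 1/540
  (V=0, X=0, Y=0, Z=0, U=1, W=1) weight 1/540
  (V=0, X=0, Y=0, Z=0, U=1, W=2) weight 1/540
  (V=0, X=0, Y=0, Z=1, U=0, W=0) weight 1/270
  (V=0, X=0, Y=0, Z=1, U=0, W=1) weight 1/270
  (V=0, X=0, Y=0, Z=1, U=0, W=2) weight 1/270
  (V=0, X=0, Y=0, Z=2, U=1, W=0) weight 1/540
  (V=0, X=0, Y=0, Z=2, U=1, W=1) weight 1/540
  … 280 more
Group by U:
  weight(U=0) = 64/195
  weight(U=1) = 11/65
Total weight = 64/195 + 11/65 = 97/195
P(U=0 | obs) = 64/195 / 97/195 = 64/97
P(U=1 | obs) = 11/65 / 97/195 = 33/97

P(U = 0 | obs) = 64/97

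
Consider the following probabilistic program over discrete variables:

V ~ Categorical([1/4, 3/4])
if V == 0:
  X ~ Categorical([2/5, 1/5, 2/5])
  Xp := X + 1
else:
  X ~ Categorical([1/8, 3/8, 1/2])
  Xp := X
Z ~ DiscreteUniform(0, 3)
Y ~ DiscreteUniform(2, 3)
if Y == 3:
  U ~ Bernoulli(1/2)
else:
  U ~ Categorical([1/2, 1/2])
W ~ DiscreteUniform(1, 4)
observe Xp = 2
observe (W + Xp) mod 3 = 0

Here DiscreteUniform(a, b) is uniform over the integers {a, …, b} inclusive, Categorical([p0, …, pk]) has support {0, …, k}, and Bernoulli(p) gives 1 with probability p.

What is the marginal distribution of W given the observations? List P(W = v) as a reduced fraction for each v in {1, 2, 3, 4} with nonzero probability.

P(W=1) = 1/2, P(W=4) = 1/2

Enumerate traces; 64 have nonzero weight after conditioning:
  (V=0, X=1, Z=0, Y=2, U=0, W=1) weight 1/1280
  (V=0, X=1, Z=0, Y=2, U=0, W=4) weight 1/1280
  (V=0, X=1, Z=0, Y=2, U=1, W=1) weight 1/1280
  (V=0, X=1, Z=0, Y=2, U=1, W=4) weight 1/1280
  (V=0, X=1, Z=0, Y=3, U=0, W=1) weight 1/1280
  (V=0, X=1, Z=0, Y=3, U=0, W=4) weight 1/1280
  (V=0, X=1, Z=0, Y=3, U=1, W=1) weight 1/1280
  (V=0, X=1, Z=0, Y=3, U=1, W=4) weight 1/1280
  … 56 more
Group by W:
  weight(W=1) = 17/160
  weight(W=4) = 17/160
Total weight = 17/160 + 17/160 = 17/80
P(W=1 | obs) = 17/160 / 17/80 = 1/2
P(W=4 | obs) = 17/160 / 17/80 = 1/2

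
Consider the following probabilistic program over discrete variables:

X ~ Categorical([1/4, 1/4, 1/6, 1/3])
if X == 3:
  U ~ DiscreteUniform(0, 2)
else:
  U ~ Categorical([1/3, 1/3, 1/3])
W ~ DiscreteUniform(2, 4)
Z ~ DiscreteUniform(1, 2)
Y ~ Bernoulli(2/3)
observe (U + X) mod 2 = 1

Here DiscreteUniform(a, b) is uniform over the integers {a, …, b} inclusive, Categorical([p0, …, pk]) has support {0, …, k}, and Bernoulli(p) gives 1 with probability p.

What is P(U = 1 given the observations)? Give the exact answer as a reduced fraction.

Enumerate traces; 72 have nonzero weight after conditioning:
  (X=0, U=1, W=2, Z=1, Y=0) weight 1/216
  (X=0, U=1, W=2, Z=1, Y=1) weight 1/108
  (X=0, U=1, W=2, Z=2, Y=0) weight 1/216
  (X=0, U=1, W=2, Z=2, Y=1) weight 1/108
  (X=0, U=1, W=3, Z=1, Y=0) weight 1/216
  (X=0, U=1, W=3, Z=1, Y=1) weight 1/108
  (X=0, U=1, W=3, Z=2, Y=0) weight 1/216
  (X=0, U=1, W=3, Z=2, Y=1) weight 1/108
  (X=1, U=0, W=2, Z=1, Y=0) weight 1/216
  (X=1, U=2, W=2, Z=1, Y=0) weight 1/216
  … 62 more
Group by U:
  weight(U=0) = 7/36
  weight(U=1) = 5/36
  weight(U=2) = 7/36
Total weight = 7/36 + 5/36 + 7/36 = 19/36
P(U=0 | obs) = 7/36 / 19/36 = 7/19
P(U=1 | obs) = 5/36 / 19/36 = 5/19
P(U=2 | obs) = 7/36 / 19/36 = 7/19

P(U = 1 | obs) = 5/19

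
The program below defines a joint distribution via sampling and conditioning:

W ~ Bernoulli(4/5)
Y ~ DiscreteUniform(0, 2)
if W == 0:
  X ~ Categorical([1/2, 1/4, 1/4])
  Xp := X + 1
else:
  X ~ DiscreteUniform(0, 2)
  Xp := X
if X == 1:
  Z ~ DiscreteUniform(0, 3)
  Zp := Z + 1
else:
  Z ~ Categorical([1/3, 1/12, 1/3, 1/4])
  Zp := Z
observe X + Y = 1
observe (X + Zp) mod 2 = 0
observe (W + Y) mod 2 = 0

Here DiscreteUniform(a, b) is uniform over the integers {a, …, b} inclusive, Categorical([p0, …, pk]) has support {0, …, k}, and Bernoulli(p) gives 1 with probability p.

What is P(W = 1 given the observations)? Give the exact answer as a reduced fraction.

Enumerate traces; 4 have nonzero weight after conditioning:
  (W=0, Y=0, X=1, Z=0) weight 1/240
  (W=0, Y=0, X=1, Z=2) weight 1/240
  (W=1, Y=1, X=0, Z=0) weight 4/135
  (W=1, Y=1, X=0, Z=2) weight 4/135
Group by W:
  weight(W=0) = 1/120
  weight(W=1) = 8/135
Total weight = 1/120 + 8/135 = 73/1080
P(W=0 | obs) = 1/120 / 73/1080 = 9/73
P(W=1 | obs) = 8/135 / 73/1080 = 64/73

P(W = 1 | obs) = 64/73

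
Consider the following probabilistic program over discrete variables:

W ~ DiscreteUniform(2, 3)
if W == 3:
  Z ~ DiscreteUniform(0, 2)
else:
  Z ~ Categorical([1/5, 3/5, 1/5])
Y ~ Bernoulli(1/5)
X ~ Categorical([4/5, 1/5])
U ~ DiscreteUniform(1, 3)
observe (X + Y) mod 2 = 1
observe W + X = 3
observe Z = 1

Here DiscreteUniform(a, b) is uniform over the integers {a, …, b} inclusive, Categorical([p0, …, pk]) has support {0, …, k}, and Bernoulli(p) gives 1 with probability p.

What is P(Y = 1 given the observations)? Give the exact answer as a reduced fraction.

Enumerate traces; 6 have nonzero weight after conditioning:
  (W=2, Z=1, Y=0, X=1, U=1) weight 2/125
  (W=2, Z=1, Y=0, X=1, U=2) weight 2/125
  (W=2, Z=1, Y=0, X=1, U=3) weight 2/125
  (W=3, Z=1, Y=1, X=0, U=1) weight 2/225
  (W=3, Z=1, Y=1, X=0, U=2) weight 2/225
  (W=3, Z=1, Y=1, X=0, U=3) weight 2/225
Group by Y:
  weight(Y=0) = 6/125
  weight(Y=1) = 2/75
Total weight = 6/125 + 2/75 = 28/375
P(Y=0 | obs) = 6/125 / 28/375 = 9/14
P(Y=1 | obs) = 2/75 / 28/375 = 5/14

P(Y = 1 | obs) = 5/14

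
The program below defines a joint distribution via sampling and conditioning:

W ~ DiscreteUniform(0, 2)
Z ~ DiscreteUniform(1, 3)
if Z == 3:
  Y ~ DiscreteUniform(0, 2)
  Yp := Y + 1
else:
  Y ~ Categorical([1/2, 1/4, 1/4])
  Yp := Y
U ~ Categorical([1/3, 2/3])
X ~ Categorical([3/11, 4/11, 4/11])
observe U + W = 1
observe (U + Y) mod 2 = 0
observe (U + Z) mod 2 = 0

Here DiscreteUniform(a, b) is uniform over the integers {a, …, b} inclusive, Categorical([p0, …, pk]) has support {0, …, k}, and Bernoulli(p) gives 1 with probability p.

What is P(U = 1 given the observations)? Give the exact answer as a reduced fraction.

P(U = 1 | obs) = 14/23

Enumerate traces; 12 have nonzero weight after conditioning:
  (W=0, Z=1, Y=1, U=1, X=0) weight 1/198
  (W=0, Z=1, Y=1, U=1, X=1) weight 2/297
  (W=0, Z=1, Y=1, U=1, X=2) weight 2/297
  (W=0, Z=3, Y=1, U=1, X=0) weight 2/297
  (W=0, Z=3, Y=1, U=1, X=1) weight 8/891
  (W=0, Z=3, Y=1, U=1, X=2) weight 8/891
  (W=1, Z=2, Y=0, U=0, X=0) weight 1/198
  (W=1, Z=2, Y=0, U=0, X=1) weight 2/297
  … 4 more
Group by U:
  weight(U=0) = 1/36
  weight(U=1) = 7/162
Total weight = 1/36 + 7/162 = 23/324
P(U=0 | obs) = 1/36 / 23/324 = 9/23
P(U=1 | obs) = 7/162 / 23/324 = 14/23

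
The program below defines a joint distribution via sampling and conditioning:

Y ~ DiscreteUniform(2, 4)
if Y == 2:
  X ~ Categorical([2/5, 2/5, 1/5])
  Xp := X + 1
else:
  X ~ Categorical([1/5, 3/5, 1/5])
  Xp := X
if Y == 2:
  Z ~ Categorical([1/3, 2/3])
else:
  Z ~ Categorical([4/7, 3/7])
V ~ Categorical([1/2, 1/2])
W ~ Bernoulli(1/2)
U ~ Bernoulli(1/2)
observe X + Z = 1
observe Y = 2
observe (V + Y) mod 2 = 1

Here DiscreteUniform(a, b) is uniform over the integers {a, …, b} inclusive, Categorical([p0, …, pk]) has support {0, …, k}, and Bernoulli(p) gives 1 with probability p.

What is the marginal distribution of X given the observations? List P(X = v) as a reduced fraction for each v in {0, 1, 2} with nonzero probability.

Enumerate traces; 8 have nonzero weight after conditioning:
  (Y=2, X=0, Z=1, V=1, W=0, U=0) weight 1/90
  (Y=2, X=0, Z=1, V=1, W=0, U=1) weight 1/90
  (Y=2, X=0, Z=1, V=1, W=1, U=0) weight 1/90
  (Y=2, X=0, Z=1, V=1, W=1, U=1) weight 1/90
  (Y=2, X=1, Z=0, V=1, W=0, U=0) weight 1/180
  (Y=2, X=1, Z=0, V=1, W=0, U=1) weight 1/180
  (Y=2, X=1, Z=0, V=1, W=1, U=0) weight 1/180
  (Y=2, X=1, Z=0, V=1, W=1, U=1) weight 1/180
Group by X:
  weight(X=0) = 2/45
  weight(X=1) = 1/45
Total weight = 2/45 + 1/45 = 1/15
P(X=0 | obs) = 2/45 / 1/15 = 2/3
P(X=1 | obs) = 1/45 / 1/15 = 1/3

P(X=0) = 2/3, P(X=1) = 1/3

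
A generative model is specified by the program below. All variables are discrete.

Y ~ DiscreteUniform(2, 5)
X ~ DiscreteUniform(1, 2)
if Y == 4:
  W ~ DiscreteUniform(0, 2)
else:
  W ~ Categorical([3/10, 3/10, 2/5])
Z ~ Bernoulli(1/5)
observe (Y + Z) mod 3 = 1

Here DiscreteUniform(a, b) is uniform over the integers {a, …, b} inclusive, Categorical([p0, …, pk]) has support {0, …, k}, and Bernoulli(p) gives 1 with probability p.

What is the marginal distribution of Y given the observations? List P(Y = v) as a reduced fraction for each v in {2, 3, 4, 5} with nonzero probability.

Enumerate traces; 12 have nonzero weight after conditioning:
  (Y=3, X=1, W=0, Z=1) weight 3/400
  (Y=3, X=1, W=1, Z=1) weight 3/400
  (Y=3, X=1, W=2, Z=1) weight 1/100
  (Y=3, X=2, W=0, Z=1) weight 3/400
  (Y=3, X=2, W=1, Z=1) weight 3/400
  (Y=3, X=2, W=2, Z=1) weight 1/100
  (Y=4, X=1, W=0, Z=0) weight 1/30
  (Y=4, X=1, W=1, Z=0) weight 1/30
  … 4 more
Group by Y:
  weight(Y=3) = 1/20
  weight(Y=4) = 1/5
Total weight = 1/20 + 1/5 = 1/4
P(Y=3 | obs) = 1/20 / 1/4 = 1/5
P(Y=4 | obs) = 1/5 / 1/4 = 4/5

P(Y=3) = 1/5, P(Y=4) = 4/5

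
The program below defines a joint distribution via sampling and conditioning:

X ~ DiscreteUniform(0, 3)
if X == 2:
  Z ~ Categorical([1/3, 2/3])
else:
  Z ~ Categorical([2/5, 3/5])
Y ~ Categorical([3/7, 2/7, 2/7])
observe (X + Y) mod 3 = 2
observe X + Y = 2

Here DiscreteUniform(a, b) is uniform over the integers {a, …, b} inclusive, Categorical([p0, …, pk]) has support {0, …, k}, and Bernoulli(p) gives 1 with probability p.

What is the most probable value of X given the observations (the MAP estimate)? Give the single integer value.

argmax_v P(X = v | obs) = 2

Enumerate traces; 6 have nonzero weight after conditioning:
  (X=0, Z=0, Y=2) weight 1/35
  (X=0, Z=1, Y=2) weight 3/70
  (X=1, Z=0, Y=1) weight 1/35
  (X=1, Z=1, Y=1) weight 3/70
  (X=2, Z=0, Y=0) weight 1/28
  (X=2, Z=1, Y=0) weight 1/14
Group by X:
  weight(X=0) = 1/14
  weight(X=1) = 1/14
  weight(X=2) = 3/28
Total weight = 1/14 + 1/14 + 3/28 = 1/4
P(X=0 | obs) = 1/14 / 1/4 = 2/7
P(X=1 | obs) = 1/14 / 1/4 = 2/7
P(X=2 | obs) = 3/28 / 1/4 = 3/7
argmax = 2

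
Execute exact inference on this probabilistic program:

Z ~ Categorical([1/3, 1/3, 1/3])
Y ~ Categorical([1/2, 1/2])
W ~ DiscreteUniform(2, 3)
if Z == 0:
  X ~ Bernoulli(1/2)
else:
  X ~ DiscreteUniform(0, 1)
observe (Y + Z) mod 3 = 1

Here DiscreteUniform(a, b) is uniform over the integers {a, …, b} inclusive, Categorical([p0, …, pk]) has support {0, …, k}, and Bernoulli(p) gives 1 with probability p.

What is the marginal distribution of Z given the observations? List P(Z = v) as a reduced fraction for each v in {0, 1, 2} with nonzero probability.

Enumerate traces; 8 have nonzero weight after conditioning:
  (Z=0, Y=1, W=2, X=0) weight 1/24
  (Z=0, Y=1, W=2, X=1) weight 1/24
  (Z=0, Y=1, W=3, X=0) weight 1/24
  (Z=0, Y=1, W=3, X=1) weight 1/24
  (Z=1, Y=0, W=2, X=0) weight 1/24
  (Z=1, Y=0, W=2, X=1) weight 1/24
  (Z=1, Y=0, W=3, X=0) weight 1/24
  (Z=1, Y=0, W=3, X=1) weight 1/24
Group by Z:
  weight(Z=0) = 1/6
  weight(Z=1) = 1/6
Total weight = 1/6 + 1/6 = 1/3
P(Z=0 | obs) = 1/6 / 1/3 = 1/2
P(Z=1 | obs) = 1/6 / 1/3 = 1/2

P(Z=0) = 1/2, P(Z=1) = 1/2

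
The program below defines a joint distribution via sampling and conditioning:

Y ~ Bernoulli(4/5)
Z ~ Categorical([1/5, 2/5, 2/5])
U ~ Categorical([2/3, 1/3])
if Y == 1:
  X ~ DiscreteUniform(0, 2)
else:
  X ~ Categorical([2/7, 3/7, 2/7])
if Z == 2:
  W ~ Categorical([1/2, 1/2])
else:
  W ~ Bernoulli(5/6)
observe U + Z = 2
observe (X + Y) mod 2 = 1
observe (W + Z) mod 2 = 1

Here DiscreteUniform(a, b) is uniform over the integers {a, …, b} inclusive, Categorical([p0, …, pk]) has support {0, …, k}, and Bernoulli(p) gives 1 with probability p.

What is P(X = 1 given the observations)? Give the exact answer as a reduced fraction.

Enumerate traces; 6 have nonzero weight after conditioning:
  (Y=0, Z=1, U=1, X=1, W=0) weight 1/525
  (Y=0, Z=2, U=0, X=1, W=1) weight 2/175
  (Y=1, Z=1, U=1, X=0, W=0) weight 4/675
  (Y=1, Z=1, U=1, X=2, W=0) weight 4/675
  (Y=1, Z=2, U=0, X=0, W=1) weight 8/225
  (Y=1, Z=2, U=0, X=2, W=1) weight 8/225
Group by X:
  weight(X=0) = 28/675
  weight(X=1) = 1/75
  weight(X=2) = 28/675
Total weight = 28/675 + 1/75 + 28/675 = 13/135
P(X=0 | obs) = 28/675 / 13/135 = 28/65
P(X=1 | obs) = 1/75 / 13/135 = 9/65
P(X=2 | obs) = 28/675 / 13/135 = 28/65

P(X = 1 | obs) = 9/65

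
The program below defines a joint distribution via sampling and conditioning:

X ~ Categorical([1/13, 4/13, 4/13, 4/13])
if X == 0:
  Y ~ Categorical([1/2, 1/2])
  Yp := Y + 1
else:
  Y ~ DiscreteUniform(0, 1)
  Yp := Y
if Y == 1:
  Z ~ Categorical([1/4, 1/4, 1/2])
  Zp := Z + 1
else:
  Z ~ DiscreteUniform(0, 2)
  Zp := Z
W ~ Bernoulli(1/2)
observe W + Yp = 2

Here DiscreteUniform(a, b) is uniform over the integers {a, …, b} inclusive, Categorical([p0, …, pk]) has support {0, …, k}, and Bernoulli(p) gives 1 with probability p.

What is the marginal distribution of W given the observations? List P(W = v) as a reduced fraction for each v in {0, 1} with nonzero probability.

P(W=0) = 1/14, P(W=1) = 13/14

Enumerate traces; 15 have nonzero weight after conditioning:
  (X=0, Y=0, Z=0, W=1) weight 1/156
  (X=0, Y=0, Z=1, W=1) weight 1/156
  (X=0, Y=0, Z=2, W=1) weight 1/156
  (X=0, Y=1, Z=0, W=0) weight 1/208
  (X=0, Y=1, Z=1, W=0) weight 1/208
  (X=0, Y=1, Z=2, W=0) weight 1/104
  (X=1, Y=1, Z=0, W=1) weight 1/52
  (X=1, Y=1, Z=1, W=1) weight 1/52
  … 7 more
Group by W:
  weight(W=0) = 1/52
  weight(W=1) = 1/4
Total weight = 1/52 + 1/4 = 7/26
P(W=0 | obs) = 1/52 / 7/26 = 1/14
P(W=1 | obs) = 1/4 / 7/26 = 13/14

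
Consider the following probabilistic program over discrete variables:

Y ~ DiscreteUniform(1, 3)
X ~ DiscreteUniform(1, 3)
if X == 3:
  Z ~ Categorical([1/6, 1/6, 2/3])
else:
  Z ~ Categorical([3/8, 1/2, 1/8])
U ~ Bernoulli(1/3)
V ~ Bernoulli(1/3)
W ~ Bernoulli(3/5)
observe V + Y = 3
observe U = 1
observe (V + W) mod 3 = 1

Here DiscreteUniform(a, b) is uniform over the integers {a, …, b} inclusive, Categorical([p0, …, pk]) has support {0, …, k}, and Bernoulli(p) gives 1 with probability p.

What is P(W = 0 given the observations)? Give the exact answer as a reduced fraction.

P(W = 0 | obs) = 1/4

Enumerate traces; 18 have nonzero weight after conditioning:
  (Y=2, X=1, Z=0, U=1, V=1, W=0) weight 1/540
  (Y=2, X=1, Z=1, U=1, V=1, W=0) weight 1/405
  (Y=2, X=1, Z=2, U=1, V=1, W=0) weight 1/1620
  (Y=2, X=2, Z=0, U=1, V=1, W=0) weight 1/540
  (Y=2, X=2, Z=1, U=1, V=1, W=0) weight 1/405
  (Y=2, X=2, Z=2, U=1, V=1, W=0) weight 1/1620
  (Y=2, X=3, Z=0, U=1, V=1, W=0) weight 1/1215
  (Y=2, X=3, Z=1, U=1, V=1, W=0) weight 1/1215
  (Y=3, X=1, Z=0, U=1, V=0, W=1) weight 1/180
  … 9 more
Group by W:
  weight(W=0) = 2/135
  weight(W=1) = 2/45
Total weight = 2/135 + 2/45 = 8/135
P(W=0 | obs) = 2/135 / 8/135 = 1/4
P(W=1 | obs) = 2/45 / 8/135 = 3/4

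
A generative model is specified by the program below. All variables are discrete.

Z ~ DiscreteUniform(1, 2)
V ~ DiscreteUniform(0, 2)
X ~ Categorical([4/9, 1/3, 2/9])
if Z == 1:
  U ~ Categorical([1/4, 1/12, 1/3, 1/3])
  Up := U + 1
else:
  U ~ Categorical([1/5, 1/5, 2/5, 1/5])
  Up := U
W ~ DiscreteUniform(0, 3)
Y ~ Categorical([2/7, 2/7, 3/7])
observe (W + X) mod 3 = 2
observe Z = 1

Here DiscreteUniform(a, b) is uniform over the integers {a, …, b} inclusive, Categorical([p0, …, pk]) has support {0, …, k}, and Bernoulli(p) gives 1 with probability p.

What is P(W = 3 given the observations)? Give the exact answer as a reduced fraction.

Enumerate traces; 144 have nonzero weight after conditioning:
  (Z=1, V=0, X=0, U=0, W=2, Y=0) weight 1/756
  (Z=1, V=0, X=0, U=0, W=2, Y=1) weight 1/756
  (Z=1, V=0, X=0, U=0, W=2, Y=2) weight 1/504
  (Z=1, V=0, X=0, U=1, W=2, Y=0) weight 1/2268
  (Z=1, V=0, X=0, U=1, W=2, Y=1) weight 1/2268
  (Z=1, V=0, X=0, U=1, W=2, Y=2) weight 1/1512
  (Z=1, V=0, X=0, U=2, W=2, Y=0) weight 1/567
  (Z=1, V=0, X=0, U=2, W=2, Y=1) weight 1/567
  (Z=1, V=0, X=1, U=0, W=1, Y=0) weight 1/1008
  (Z=1, V=0, X=2, U=0, W=0, Y=0) weight 1/1512
  … 134 more
Group by W:
  weight(W=0) = 1/36
  weight(W=1) = 1/24
  weight(W=2) = 1/18
  weight(W=3) = 1/36
Total weight = 1/36 + 1/24 + 1/18 + 1/36 = 11/72
P(W=0 | obs) = 1/36 / 11/72 = 2/11
P(W=1 | obs) = 1/24 / 11/72 = 3/11
P(W=2 | obs) = 1/18 / 11/72 = 4/11
P(W=3 | obs) = 1/36 / 11/72 = 2/11

P(W = 3 | obs) = 2/11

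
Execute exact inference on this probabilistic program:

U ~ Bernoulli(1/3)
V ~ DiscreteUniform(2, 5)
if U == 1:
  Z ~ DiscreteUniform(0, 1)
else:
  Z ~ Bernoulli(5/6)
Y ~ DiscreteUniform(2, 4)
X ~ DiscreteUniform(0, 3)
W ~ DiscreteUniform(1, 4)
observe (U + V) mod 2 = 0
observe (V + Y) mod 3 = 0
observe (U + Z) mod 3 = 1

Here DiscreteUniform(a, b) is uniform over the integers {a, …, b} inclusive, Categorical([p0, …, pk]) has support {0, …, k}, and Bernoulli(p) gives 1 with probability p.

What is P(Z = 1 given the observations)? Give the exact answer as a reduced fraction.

P(Z = 1 | obs) = 10/13

Enumerate traces; 64 have nonzero weight after conditioning:
  (U=0, V=2, Z=1, Y=4, X=0, W=1) weight 5/1728
  (U=0, V=2, Z=1, Y=4, X=0, W=2) weight 5/1728
  (U=0, V=2, Z=1, Y=4, X=0, W=3) weight 5/1728
  (U=0, V=2, Z=1, Y=4, X=0, W=4) weight 5/1728
  (U=0, V=2, Z=1, Y=4, X=1, W=1) weight 5/1728
  (U=0, V=2, Z=1, Y=4, X=1, W=2) weight 5/1728
  (U=0, V=2, Z=1, Y=4, X=1, W=3) weight 5/1728
  (U=0, V=2, Z=1, Y=4, X=1, W=4) weight 5/1728
  (U=1, V=3, Z=0, Y=3, X=0, W=1) weight 1/1152
  … 55 more
Group by Z:
  weight(Z=0) = 1/36
  weight(Z=1) = 5/54
Total weight = 1/36 + 5/54 = 13/108
P(Z=0 | obs) = 1/36 / 13/108 = 3/13
P(Z=1 | obs) = 5/54 / 13/108 = 10/13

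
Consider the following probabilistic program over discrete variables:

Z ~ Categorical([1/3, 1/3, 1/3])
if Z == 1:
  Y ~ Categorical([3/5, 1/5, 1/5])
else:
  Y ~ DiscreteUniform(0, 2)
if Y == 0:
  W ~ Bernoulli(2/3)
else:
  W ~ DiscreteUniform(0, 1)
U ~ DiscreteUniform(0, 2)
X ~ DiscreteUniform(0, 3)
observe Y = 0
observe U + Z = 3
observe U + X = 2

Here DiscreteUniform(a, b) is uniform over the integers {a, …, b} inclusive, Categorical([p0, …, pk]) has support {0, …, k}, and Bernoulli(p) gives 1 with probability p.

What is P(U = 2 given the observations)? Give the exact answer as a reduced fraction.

Enumerate traces; 4 have nonzero weight after conditioning:
  (Z=1, Y=0, W=0, U=2, X=0) weight 1/180
  (Z=1, Y=0, W=1, U=2, X=0) weight 1/90
  (Z=2, Y=0, W=0, U=1, X=1) weight 1/324
  (Z=2, Y=0, W=1, U=1, X=1) weight 1/162
Group by U:
  weight(U=1) = 1/108
  weight(U=2) = 1/60
Total weight = 1/108 + 1/60 = 7/270
P(U=1 | obs) = 1/108 / 7/270 = 5/14
P(U=2 | obs) = 1/60 / 7/270 = 9/14

P(U = 2 | obs) = 9/14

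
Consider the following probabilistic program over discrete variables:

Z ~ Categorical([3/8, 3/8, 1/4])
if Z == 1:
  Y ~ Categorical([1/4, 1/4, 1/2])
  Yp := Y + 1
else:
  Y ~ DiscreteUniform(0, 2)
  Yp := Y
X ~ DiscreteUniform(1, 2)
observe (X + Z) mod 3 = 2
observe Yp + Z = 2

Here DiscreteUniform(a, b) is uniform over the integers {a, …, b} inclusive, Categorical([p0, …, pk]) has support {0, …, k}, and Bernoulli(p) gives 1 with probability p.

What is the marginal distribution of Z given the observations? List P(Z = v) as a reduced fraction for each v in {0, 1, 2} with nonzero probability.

P(Z=0) = 4/7, P(Z=1) = 3/7

Enumerate traces; 2 have nonzero weight after conditioning:
  (Z=0, Y=2, X=2) weight 1/16
  (Z=1, Y=0, X=1) weight 3/64
Group by Z:
  weight(Z=0) = 1/16
  weight(Z=1) = 3/64
Total weight = 1/16 + 3/64 = 7/64
P(Z=0 | obs) = 1/16 / 7/64 = 4/7
P(Z=1 | obs) = 3/64 / 7/64 = 3/7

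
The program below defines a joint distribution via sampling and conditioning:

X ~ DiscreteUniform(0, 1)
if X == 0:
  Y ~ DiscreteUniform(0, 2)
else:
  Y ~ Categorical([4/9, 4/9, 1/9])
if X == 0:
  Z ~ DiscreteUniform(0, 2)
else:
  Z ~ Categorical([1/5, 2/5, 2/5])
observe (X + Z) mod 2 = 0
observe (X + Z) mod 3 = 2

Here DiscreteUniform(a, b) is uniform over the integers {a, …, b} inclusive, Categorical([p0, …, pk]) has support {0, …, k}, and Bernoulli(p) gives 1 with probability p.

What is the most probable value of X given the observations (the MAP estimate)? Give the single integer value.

Enumerate traces; 6 have nonzero weight after conditioning:
  (X=0, Y=0, Z=2) weight 1/18
  (X=0, Y=1, Z=2) weight 1/18
  (X=0, Y=2, Z=2) weight 1/18
  (X=1, Y=0, Z=1) weight 4/45
  (X=1, Y=1, Z=1) weight 4/45
  (X=1, Y=2, Z=1) weight 1/45
Group by X:
  weight(X=0) = 1/6
  weight(X=1) = 1/5
Total weight = 1/6 + 1/5 = 11/30
P(X=0 | obs) = 1/6 / 11/30 = 5/11
P(X=1 | obs) = 1/5 / 11/30 = 6/11
argmax = 1

argmax_v P(X = v | obs) = 1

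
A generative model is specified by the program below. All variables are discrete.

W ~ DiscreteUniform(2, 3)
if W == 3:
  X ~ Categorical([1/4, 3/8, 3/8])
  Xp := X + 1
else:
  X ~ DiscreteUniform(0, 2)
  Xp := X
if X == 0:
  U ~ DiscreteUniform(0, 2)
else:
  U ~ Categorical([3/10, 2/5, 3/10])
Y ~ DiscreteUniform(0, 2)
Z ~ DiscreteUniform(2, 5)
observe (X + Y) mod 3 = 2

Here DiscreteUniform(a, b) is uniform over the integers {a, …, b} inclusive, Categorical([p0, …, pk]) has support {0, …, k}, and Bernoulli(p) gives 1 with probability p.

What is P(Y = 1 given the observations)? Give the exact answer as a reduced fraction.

Enumerate traces; 72 have nonzero weight after conditioning:
  (W=2, X=0, U=0, Y=2, Z=2) weight 1/216
  (W=2, X=0, U=0, Y=2, Z=3) weight 1/216
  (W=2, X=0, U=0, Y=2, Z=4) weight 1/216
  (W=2, X=0, U=0, Y=2, Z=5) weight 1/216
  (W=2, X=0, U=1, Y=2, Z=2) weight 1/216
  (W=2, X=0, U=1, Y=2, Z=3) weight 1/216
  (W=2, X=0, U=1, Y=2, Z=4) weight 1/216
  (W=2, X=0, U=1, Y=2, Z=5) weight 1/216
  (W=2, X=1, U=0, Y=1, Z=2) weight 1/240
  (W=2, X=2, U=0, Y=0, Z=2) weight 1/240
  … 62 more
Group by Y:
  weight(Y=0) = 17/144
  weight(Y=1) = 17/144
  weight(Y=2) = 7/72
Total weight = 17/144 + 17/144 + 7/72 = 1/3
P(Y=0 | obs) = 17/144 / 1/3 = 17/48
P(Y=1 | obs) = 17/144 / 1/3 = 17/48
P(Y=2 | obs) = 7/72 / 1/3 = 7/24

P(Y = 1 | obs) = 17/48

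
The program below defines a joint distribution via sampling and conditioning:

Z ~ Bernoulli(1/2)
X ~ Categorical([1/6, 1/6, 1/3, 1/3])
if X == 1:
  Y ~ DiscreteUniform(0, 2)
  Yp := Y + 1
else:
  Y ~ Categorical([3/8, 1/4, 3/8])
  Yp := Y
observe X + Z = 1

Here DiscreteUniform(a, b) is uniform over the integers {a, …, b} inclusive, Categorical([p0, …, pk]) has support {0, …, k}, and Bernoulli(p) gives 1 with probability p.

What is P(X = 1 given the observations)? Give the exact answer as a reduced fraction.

P(X = 1 | obs) = 1/2

Enumerate traces; 6 have nonzero weight after conditioning:
  (Z=0, X=1, Y=0) weight 1/36
  (Z=0, X=1, Y=1) weight 1/36
  (Z=0, X=1, Y=2) weight 1/36
  (Z=1, X=0, Y=0) weight 1/32
  (Z=1, X=0, Y=1) weight 1/48
  (Z=1, X=0, Y=2) weight 1/32
Group by X:
  weight(X=0) = 1/12
  weight(X=1) = 1/12
Total weight = 1/12 + 1/12 = 1/6
P(X=0 | obs) = 1/12 / 1/6 = 1/2
P(X=1 | obs) = 1/12 / 1/6 = 1/2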